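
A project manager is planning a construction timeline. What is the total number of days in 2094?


Year: 2094
Check leap year rules:
Divisible by 4? No
2094 is not a leap year
Days: 365

365


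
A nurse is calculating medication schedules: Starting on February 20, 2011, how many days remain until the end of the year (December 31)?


Start: February 20, 2011
End: December 31, 2011
Days left in February: 8
March: 31
April: 30
May: 31
June: 30
... plus remaining months
Sum of remaining months: 306
Total: 8 + 306 = 314

314


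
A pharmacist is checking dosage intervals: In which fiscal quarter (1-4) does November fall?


Month: November (month 11)
Q1: January-March (months 1-3)
Q2: April-June (months 4-6)
Q3: July-September (months 7-9)
Q4: October-December (months 10-12)
Month 11 falls in Q4

4


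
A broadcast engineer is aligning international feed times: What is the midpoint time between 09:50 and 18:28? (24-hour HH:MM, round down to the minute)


Start time: 09:50 = 590 minutes from midnight
End time: 18:28 = 1108 minutes from midnight
Sum: 590 + 1108 = 1698
Midpoint: 1698 / 2 = 849 minutes
Convert: 849 / 60 = 14 hours, 9 minutes
Result: 14:09

14:09


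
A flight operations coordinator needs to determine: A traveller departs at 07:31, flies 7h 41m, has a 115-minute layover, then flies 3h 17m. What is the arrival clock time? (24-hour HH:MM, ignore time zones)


Depart: 07:31
Leg 1: +461 min -> 15:12
Layover: +115 min -> 17:07
Leg 2: +197 min -> 20:24
Total travel: 773 minutes = 12h 53m
Arrival: 20:24

20:24


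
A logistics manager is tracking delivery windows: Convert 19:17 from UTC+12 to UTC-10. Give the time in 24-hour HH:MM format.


Local time: 19:17 at UTC+12 (offset 12h)
Target zone: UTC-10 (offset -10h)
Difference: -10 - (12) = -22 hours
Calculation: 19 + (-22) = -3
Wraparound: (-3) mod 24 = 21
Result: 21:17

21:17


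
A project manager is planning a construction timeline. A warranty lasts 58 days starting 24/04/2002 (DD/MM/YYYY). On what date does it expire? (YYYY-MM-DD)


Start: 2002-04-24
Adding 58 days
Days remaining in April: 6
After April: 52 days still to add
May 2002: 31 days, 21 remaining
June 2002 has 30 days, need 21
Result: 2002-06-21

2002-06-21


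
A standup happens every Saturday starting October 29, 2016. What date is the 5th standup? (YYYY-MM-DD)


First occurrence: 2016-10-29 (occurrence 1)
Each occurrence is 7 days after the previous.
Occurrence 5 is 4 weeks after the first.
4 weeks = 28 days
2016-10-29 + 28 days = 2016-11-26

2016-11-26


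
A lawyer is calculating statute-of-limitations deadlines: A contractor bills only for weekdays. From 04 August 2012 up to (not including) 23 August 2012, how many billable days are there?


Start: 2012-08-04 (Saturday)
End (exclusive): 2012-08-23 (Thursday)
Total calendar days: 19
Full weeks: 19 // 7 = 2 -> 10 weekdays
Remaining 5 days starting on Saturday:
  Sat(-), Sun(-), Mon(w), Tue(w), Wed(w) -> 3 weekdays
Total business days: 10 + 3 = 13

13


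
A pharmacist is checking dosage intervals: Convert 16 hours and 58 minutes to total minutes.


Hours: 16
Minutes: 58
Convert hours to minutes: 16 x 60 = 960
Add remaining minutes: 960 + 58 = 1018

1018


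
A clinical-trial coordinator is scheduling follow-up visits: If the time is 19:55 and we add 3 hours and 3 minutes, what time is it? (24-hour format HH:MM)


Start time: 19:55
Adding: 3 hours 3 minutes
Minutes: 55 + 3 = 58
Hours: 19 + 3 + 0 = 22
Result: 22:58

22:58


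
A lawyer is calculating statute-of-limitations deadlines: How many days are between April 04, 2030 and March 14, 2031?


Start date: 2030-04-04
End date: 2031-03-14
Apr 2030: +27 days
May 2030: +31 days
Jun 2030: +30 days
... (9 more months)
Total: 344 days

344


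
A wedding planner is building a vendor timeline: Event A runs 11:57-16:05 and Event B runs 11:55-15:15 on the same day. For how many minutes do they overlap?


Interval A: [717, 965] minutes from midnight
Interval B: [715, 915] minutes from midnight
Overlap start = max(717, 715) = 717
Overlap end = min(965, 915) = 915
Overlap = 915 - 717 = 198 minutes

198


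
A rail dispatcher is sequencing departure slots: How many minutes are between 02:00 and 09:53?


Start time: 02:00 = 120 minutes from midnight
End time: 09:53 = 593 minutes from midnight
Difference: 593 - 120 = 473 minutes
That is 7 hours and 53 minutes

473


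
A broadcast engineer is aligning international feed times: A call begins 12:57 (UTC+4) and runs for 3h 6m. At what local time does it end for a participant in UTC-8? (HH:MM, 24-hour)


Start: 12:57 in UTC+4
Step 1 - add duration:
  minutes: 57 + 6 = 63 (carry 1h)
  hours: 12 + 3 + 1 = 16
  end in UTC+4: 16:03
Step 2 - convert UTC+4 -> UTC-8:
  offset difference: -8 - (4) = -12 hours
  16 + (-12) = 4 -> mod 24 = 4
Result: 04:03 in UTC-8

04:03


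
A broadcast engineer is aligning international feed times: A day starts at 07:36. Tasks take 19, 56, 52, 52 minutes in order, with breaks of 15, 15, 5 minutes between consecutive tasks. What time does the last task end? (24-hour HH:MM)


Start: 07:36 = 456 min from midnight
  after task 1 (19 min): 07:55
  after break (15 min): 08:10
  after task 2 (56 min): 09:06
  after break (15 min): 09:21
  after task 3 (52 min): 10:13
  after break (5 min): 10:18
  after task 4 (52 min): 11:10
Total elapsed: 214 minutes
End time: 11:10

11:10


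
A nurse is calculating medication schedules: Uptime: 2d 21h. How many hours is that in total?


Days: 2
Extra hours: 21
Hours per day: 24
Days to hours: 2 x 24 = 48
Total: 48 + 21 = 69

69


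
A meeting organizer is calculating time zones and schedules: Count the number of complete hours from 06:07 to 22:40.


Start: 06:07
End: 22:40
Hour difference: 22 - 6 = 16 hours
Minute difference: 40 - 7 = 33 minutes
Total minutes: 993
Complete hours: 993 / 60 = 16 (remainder 33)

16


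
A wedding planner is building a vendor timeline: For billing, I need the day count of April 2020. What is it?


Month: April
Year: 2020
April is a 30-day month
Total: 30 days

30


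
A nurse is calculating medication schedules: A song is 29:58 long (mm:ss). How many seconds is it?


Minutes: 29
Extra seconds: 58
Seconds per minute: 60
Minutes to seconds: 29 x 60 = 1740
Total: 1740 + 58 = 1798

1798


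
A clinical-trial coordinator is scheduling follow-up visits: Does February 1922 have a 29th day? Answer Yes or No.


Year: 1922
Divisible by 4? 1922 / 4 = 480.5 -> No
Not divisible by 4, so NOT a leap year

No


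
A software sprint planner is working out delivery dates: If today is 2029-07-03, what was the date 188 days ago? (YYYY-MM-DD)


Start: 2029-07-03
Subtracting 188 days
Days already passed in July: 3
After going back through July: 185 more days to subtract
June 2029: 30 days, 155 remaining
May 2029: 31 days, 124 remaining
April 2029: 30 days, 94 remaining
March 2029: 31 days, 63 remaining
Result: 2028-12-27

2028-12-27


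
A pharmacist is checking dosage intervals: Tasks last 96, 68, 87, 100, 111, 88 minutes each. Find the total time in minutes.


Durations: 96, 68, 87, 100, 111, 88
Running sum: 96
+ 68 = 164
+ 87 = 251
+ 100 = 351
+ 111 = 462
+ 88 = 550
Total duration: 550 minutes
That is 9 hours and 10 minutes

550


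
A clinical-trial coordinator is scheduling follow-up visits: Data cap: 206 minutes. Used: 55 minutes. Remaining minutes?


Total budget: 206 minutes
Time used: 55 minutes
Remaining: 206 - 55 = 151 minutes
Percent used: 26.7%
Percent remaining: 73.3%

151


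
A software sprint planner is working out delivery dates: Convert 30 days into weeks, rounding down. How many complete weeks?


Total days: 30
Days per week: 7
Division: 30 / 7 = 4 remainder 2
Complete weeks: 4
Remaining days: 2

4


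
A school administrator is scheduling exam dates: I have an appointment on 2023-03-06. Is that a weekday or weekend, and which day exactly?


Date: 2023-03-06
January 1, 2023 is a Sunday
Day of year: 65
Offset from Jan 1: 64 days
64 mod 7 = 1
Result: Monday

Monday


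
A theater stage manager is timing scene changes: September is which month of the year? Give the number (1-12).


Calendar month order:
8. August
9. September <--
10. October
September is month number 9

9


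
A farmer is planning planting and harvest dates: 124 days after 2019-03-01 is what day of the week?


Start: 2019-03-01 (Friday)
Step 1 - find target date: add 124 days
  2019-03-01 + 124 days = 2019-07-03
Step 2 - day of week:
  124 mod 7 = 5
  Friday + 5 days -> Wednesday
Result: Wednesday (2019-07-03)

Wednesday


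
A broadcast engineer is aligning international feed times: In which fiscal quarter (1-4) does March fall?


Month: March (month 3)
Q1: January-March (months 1-3)
Q2: April-June (months 4-6)
Q3: July-September (months 7-9)
Q4: October-December (months 10-12)
Month 3 falls in Q1

1


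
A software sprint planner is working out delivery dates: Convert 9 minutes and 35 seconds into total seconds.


Minutes: 9
Seconds: 35
Convert minutes to seconds: 9 x 60 = 540
Add remaining seconds: 540 + 35 = 575

575


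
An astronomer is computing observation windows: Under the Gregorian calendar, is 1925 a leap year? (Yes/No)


Year: 1925
Divisible by 4? 1925 / 4 = 481.25 -> No
Not divisible by 4, so NOT a leap year

No


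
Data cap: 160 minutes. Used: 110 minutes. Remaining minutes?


Total budget: 160 minutes
Time used: 110 minutes
Remaining: 160 - 110 = 50 minutes
Percent used: 68.8%
Percent remaining: 31.2%

50


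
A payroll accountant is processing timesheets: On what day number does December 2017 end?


Month: December
Year: 2017
December is a 31-day month
Total: 31 days

31


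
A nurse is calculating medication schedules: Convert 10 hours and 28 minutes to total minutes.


Hours: 10
Minutes: 28
Convert hours to minutes: 10 x 60 = 600
Add remaining minutes: 600 + 28 = 628

628


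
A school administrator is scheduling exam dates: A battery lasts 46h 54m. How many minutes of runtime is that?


Hours: 46
Extra minutes: 54
Minutes per hour: 60
Hours to minutes: 46 x 60 = 2760
Total: 2760 + 54 = 2814

2814


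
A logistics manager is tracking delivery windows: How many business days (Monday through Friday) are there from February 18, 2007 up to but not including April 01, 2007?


Start: 2007-02-18 (Sunday)
End (exclusive): 2007-04-01 (Sunday)
Total calendar days: 42
Full weeks: 42 // 7 = 6 -> 30 weekdays
Remaining 0 days starting on Sunday:
Total business days: 30 + 0 = 30

30


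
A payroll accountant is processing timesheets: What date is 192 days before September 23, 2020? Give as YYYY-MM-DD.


Start: 2020-09-23
Subtracting 192 days
Days already passed in September: 23
After going back through September: 169 more days to subtract
August 2020: 31 days, 138 remaining
July 2020: 31 days, 107 remaining
June 2020: 30 days, 77 remaining
May 2020: 31 days, 46 remaining
Result: 2020-03-15

2020-03-15


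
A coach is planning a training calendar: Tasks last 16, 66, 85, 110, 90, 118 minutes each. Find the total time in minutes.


Durations: 16, 66, 85, 110, 90, 118
Running sum: 16
+ 66 = 82
+ 85 = 167
+ 110 = 277
+ 90 = 367
+ 118 = 485
Total duration: 485 minutes
That is 8 hours and 5 minutes

485


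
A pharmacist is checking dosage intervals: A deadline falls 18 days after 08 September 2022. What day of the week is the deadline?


Start: 2022-09-08 (Thursday)
Step 1 - find target date: add 18 days
  2022-09-08 + 18 days = 2022-09-26
Step 2 - day of week:
  18 mod 7 = 4
  Thursday + 4 days -> Monday
Result: Monday (2022-09-26)

Monday


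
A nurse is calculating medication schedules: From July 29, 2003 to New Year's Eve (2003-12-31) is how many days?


Start: July 29, 2003
End: December 31, 2003
Days left in July: 2
August: 31
September: 30
October: 31
November: 30
... plus remaining months
Sum of remaining months: 153
Total: 2 + 153 = 155

155


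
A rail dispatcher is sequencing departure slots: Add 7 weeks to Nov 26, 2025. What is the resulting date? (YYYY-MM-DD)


Start: 2025-11-26
Weeks to add: 7
Convert to days: 7 x 7 = 49 days
Add 49 days to 2025-11-26
Result: 2026-01-14

2026-01-14


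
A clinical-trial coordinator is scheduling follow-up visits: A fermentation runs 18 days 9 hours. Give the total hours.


Days: 18
Extra hours: 9
Hours per day: 24
Days to hours: 18 x 24 = 432
Total: 432 + 9 = 441

441


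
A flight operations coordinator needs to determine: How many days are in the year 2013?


Year: 2013
Check leap year rules:
Divisible by 4? No
2013 is not a leap year
Days: 365

365


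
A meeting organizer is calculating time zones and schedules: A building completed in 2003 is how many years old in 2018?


Birth year: 2003
Current year: 2018
Age = current year - birth year
Age = 2018 - 2003 = 15

15


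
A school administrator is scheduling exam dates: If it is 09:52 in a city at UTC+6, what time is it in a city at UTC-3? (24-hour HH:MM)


Local time: 09:52 at UTC+6 (offset 6h)
Target zone: UTC-3 (offset -3h)
Difference: -3 - (6) = -9 hours
Calculation: 9 + (-9) = 0
Result: 00:52

00:52


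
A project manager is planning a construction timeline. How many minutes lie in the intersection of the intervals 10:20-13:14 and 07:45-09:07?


Interval A: [620, 794] minutes from midnight
Interval B: [465, 547] minutes from midnight
Overlap start = max(620, 465) = 620
Overlap end = min(794, 547) = 547
End <= start, so the intervals do not overlap: 0 minutes

0


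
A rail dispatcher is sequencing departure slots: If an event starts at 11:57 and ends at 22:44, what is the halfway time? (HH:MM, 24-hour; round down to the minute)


Start time: 11:57 = 717 minutes from midnight
End time: 22:44 = 1364 minutes from midnight
Sum: 717 + 1364 = 2081
Midpoint: 2081 / 2 = 1040 minutes
Convert: 1040 / 60 = 17 hours, 20 minutes
Result: 17:20

17:20


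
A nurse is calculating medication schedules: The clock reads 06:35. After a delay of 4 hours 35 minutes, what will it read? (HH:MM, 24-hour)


Start time: 06:35
Adding: 4 hours 35 minutes
Minutes: 35 + 35 = 70
Minute overflow: 70 >= 60, so carry 1 hour, minutes = 10
Hours: 6 + 4 + 1 = 11
Result: 11:10

11:10


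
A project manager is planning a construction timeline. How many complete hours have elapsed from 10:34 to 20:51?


Start: 10:34
End: 20:51
Hour difference: 20 - 10 = 10 hours
Minute difference: 51 - 34 = 17 minutes
Total minutes: 617
Complete hours: 617 / 60 = 10 (remainder 17)

10


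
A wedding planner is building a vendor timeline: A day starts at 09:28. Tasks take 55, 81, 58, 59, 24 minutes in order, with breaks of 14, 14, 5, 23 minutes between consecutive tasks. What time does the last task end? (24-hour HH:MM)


Start: 09:28 = 568 min from midnight
  after task 1 (55 min): 10:23
  after break (14 min): 10:37
  after task 2 (81 min): 11:58
  after break (14 min): 12:12
  after task 3 (58 min): 13:10
  after break (5 min): 13:15
  after task 4 (59 min): 14:14
  after break (23 min): 14:37
  after task 5 (24 min): 15:01
Total elapsed: 333 minutes
End time: 15:01

15:01


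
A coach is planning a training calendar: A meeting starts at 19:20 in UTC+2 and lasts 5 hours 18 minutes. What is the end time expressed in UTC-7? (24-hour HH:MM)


Start: 19:20 in UTC+2
Step 1 - add duration:
  minutes: 20 + 18 = 38
  hours: 19 + 5 + 0 = 24
  end in UTC+2: 00:38
Step 2 - convert UTC+2 -> UTC-7:
  offset difference: -7 - (2) = -9 hours
  0 + (-9) = -9 -> mod 24 = 15
Result: 15:38 in UTC-7

15:38


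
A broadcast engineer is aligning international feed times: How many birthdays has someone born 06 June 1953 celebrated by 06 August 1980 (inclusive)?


Birth: 1953-06-06
Reference: 1980-08-06
Year difference: 1980 - 1953 = 27
Has birthday (06-06) occurred by 08-06? Yes
Age in full years: 27

27


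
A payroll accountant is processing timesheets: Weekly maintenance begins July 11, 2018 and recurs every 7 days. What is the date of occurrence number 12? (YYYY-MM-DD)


First occurrence: 2018-07-11 (occurrence 1)
Each occurrence is 7 days after the previous.
Occurrence 12 is 11 weeks after the first.
11 weeks = 77 days
2018-07-11 + 77 days = 2018-09-26

2018-09-26


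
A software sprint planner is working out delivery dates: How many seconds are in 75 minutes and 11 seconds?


Minutes: 75
Extra seconds: 11
Seconds per minute: 60
Minutes to seconds: 75 x 60 = 4500
Total: 4500 + 11 = 4511

4511


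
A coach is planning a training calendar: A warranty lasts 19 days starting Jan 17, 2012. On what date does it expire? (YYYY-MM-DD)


Start: 2012-01-17
Adding 19 days
Days remaining in January: 14
After January: 5 days still to add
February 2012 has 29 days, need 5
Result: 2012-02-05

2012-02-05


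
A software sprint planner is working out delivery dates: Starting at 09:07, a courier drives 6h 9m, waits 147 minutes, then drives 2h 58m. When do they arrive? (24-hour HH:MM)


Depart: 09:07
Leg 1: +369 min -> 15:16
Layover: +147 min -> 17:43
Leg 2: +178 min -> 20:41
Total travel: 694 minutes = 11h 34m
Arrival: 20:41

20:41


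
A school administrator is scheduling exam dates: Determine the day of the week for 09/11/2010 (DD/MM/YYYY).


Date: 2010-11-09
January 1, 2010 is a Friday
Day of year: 313
Offset from Jan 1: 312 days
312 mod 7 = 4
Result: Tuesday

Tuesday


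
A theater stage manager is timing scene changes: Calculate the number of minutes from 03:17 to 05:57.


Start time: 03:17 = 197 minutes from midnight
End time: 05:57 = 357 minutes from midnight
Difference: 357 - 197 = 160 minutes
That is 2 hours and 40 minutes

160


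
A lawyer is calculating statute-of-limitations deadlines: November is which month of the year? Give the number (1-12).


Calendar month order:
10. October
11. November <--
12. December
November is month number 11

11


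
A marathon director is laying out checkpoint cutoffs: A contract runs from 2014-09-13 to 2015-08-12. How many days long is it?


Start date: 2014-09-13
End date: 2015-08-12
Sep 2014: +18 days
Oct 2014: +31 days
Nov 2014: +30 days
... (9 more months)
Total: 333 days

333


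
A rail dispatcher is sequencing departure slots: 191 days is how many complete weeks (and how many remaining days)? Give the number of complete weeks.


Total days: 191
Days per week: 7
Division: 191 / 7 = 27 remainder 2
Complete weeks: 27
Remaining days: 2

27


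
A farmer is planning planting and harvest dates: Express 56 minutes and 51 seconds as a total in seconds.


Minutes: 56
Seconds: 51
Convert minutes to seconds: 56 x 60 = 3360
Add remaining seconds: 3360 + 51 = 3411

3411


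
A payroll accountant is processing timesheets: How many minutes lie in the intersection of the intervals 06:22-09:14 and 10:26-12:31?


Interval A: [382, 554] minutes from midnight
Interval B: [626, 751] minutes from midnight
Overlap start = max(382, 626) = 626
Overlap end = min(554, 751) = 554
End <= start, so the intervals do not overlap: 0 minutes

0


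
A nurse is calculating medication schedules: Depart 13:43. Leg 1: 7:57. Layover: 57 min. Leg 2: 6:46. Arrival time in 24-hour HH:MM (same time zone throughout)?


Depart: 13:43
Leg 1: +477 min -> 21:40
Layover: +57 min -> 22:37
Leg 2: +406 min -> 05:23
Total travel: 940 minutes = 15h 40m
Arrival: 05:23

05:23


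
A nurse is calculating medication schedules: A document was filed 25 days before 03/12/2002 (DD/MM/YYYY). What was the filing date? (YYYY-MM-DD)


Start: 2002-12-03
Subtracting 25 days
Days already passed in December: 3
After going back through December: 22 more days to subtract
November 2002 has 30 days, need 22
Result: 2002-11-08

2002-11-08


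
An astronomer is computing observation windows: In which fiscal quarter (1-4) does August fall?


Month: August (month 8)
Q1: January-March (months 1-3)
Q2: April-June (months 4-6)
Q3: July-September (months 7-9)
Q4: October-December (months 10-12)
Month 8 falls in Q3

3


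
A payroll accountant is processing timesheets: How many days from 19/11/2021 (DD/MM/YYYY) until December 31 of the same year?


Start: November 19, 2021
End: December 31, 2021
Days left in November: 11
December: 31
Sum of remaining months: 31
Total: 11 + 31 = 42

42


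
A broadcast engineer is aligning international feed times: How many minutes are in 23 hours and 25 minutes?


Hours: 23
Minutes: 25
Convert hours to minutes: 23 x 60 = 1380
Add remaining minutes: 1380 + 25 = 1405

1405


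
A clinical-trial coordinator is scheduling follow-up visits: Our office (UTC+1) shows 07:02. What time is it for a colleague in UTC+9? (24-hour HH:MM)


Local time: 07:02 at UTC+1 (offset 1h)
Target zone: UTC+9 (offset 9h)
Difference: 9 - (1) = 8 hours
Calculation: 7 + (8) = 15
Result: 15:02

15:02


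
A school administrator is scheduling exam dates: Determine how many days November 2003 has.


Month: November
Year: 2003
November is a 30-day month
Total: 30 days

30


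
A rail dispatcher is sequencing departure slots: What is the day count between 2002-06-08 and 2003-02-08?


Start date: 2002-06-08
End date: 2003-02-08
Jun 2002: +23 days
Jul 2002: +31 days
Aug 2002: +31 days
... (6 more months)
Total: 245 days

245


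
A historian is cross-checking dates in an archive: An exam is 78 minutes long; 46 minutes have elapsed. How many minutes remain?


Total budget: 78 minutes
Time used: 46 minutes
Remaining: 78 - 46 = 32 minutes
Percent used: 59.0%
Percent remaining: 41.0%

32


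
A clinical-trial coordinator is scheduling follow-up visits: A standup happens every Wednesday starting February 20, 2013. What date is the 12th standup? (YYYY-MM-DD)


First occurrence: 2013-02-20 (occurrence 1)
Each occurrence is 7 days after the previous.
Occurrence 12 is 11 weeks after the first.
11 weeks = 77 days
2013-02-20 + 77 days = 2013-05-08

2013-05-08


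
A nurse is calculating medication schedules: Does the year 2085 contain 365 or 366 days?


Year: 2085
Check leap year rules:
Divisible by 4? No
2085 is not a leap year
Days: 365

365


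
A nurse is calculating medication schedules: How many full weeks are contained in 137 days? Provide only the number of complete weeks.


Total days: 137
Days per week: 7
Division: 137 / 7 = 19 remainder 4
Complete weeks: 19
Remaining days: 4

19


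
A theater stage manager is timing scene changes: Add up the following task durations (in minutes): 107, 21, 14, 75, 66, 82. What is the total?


Durations: 107, 21, 14, 75, 66, 82
Running sum: 107
+ 21 = 128
+ 14 = 142
+ 75 = 217
+ 66 = 283
+ 82 = 365
Total duration: 365 minutes
That is 6 hours and 5 minutes

365


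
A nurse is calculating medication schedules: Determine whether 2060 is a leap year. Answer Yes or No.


Year: 2060
Divisible by 4? 2060 / 4 = 515.0 -> Yes
Divisible by 100? 2060 / 100 = 20.6 -> No
Divisible by 4 but not 100, so it IS a leap year

Yes


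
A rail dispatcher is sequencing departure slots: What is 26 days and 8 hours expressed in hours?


Days: 26
Extra hours: 8
Hours per day: 24
Days to hours: 26 x 24 = 624
Total: 624 + 8 = 632

632


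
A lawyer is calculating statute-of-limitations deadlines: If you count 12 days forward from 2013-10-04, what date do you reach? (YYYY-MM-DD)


Start: 2013-10-04
Adding 12 days
Days remaining in October: 27
Result: 2013-10-16

2013-10-16


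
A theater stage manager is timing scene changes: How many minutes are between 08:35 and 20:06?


Start time: 08:35 = 515 minutes from midnight
End time: 20:06 = 1206 minutes from midnight
Difference: 1206 - 515 = 691 minutes
That is 11 hours and 31 minutes

691


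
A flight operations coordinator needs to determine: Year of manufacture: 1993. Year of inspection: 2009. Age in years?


Birth year: 1993
Current year: 2009
Age = current year - birth year
Age = 2009 - 1993 = 16

16


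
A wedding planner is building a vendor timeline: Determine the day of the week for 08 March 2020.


Date: 2020-03-08
January 1, 2020 is a Wednesday
Day of year: 68
Offset from Jan 1: 67 days
67 mod 7 = 4
Result: Sunday

Sunday


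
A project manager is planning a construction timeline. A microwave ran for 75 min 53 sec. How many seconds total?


Minutes: 75
Extra seconds: 53
Seconds per minute: 60
Minutes to seconds: 75 x 60 = 4500
Total: 4500 + 53 = 4553

4553


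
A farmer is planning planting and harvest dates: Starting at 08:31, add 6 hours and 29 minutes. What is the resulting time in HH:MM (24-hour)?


Start time: 08:31
Adding: 6 hours 29 minutes
Minutes: 31 + 29 = 60
Minute overflow: 60 >= 60, so carry 1 hour, minutes = 0
Hours: 8 + 6 + 1 = 15
Result: 15:00

15:00


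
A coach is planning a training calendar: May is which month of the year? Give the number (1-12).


Calendar month order:
4. April
5. May <--
6. June
May is month number 5

5


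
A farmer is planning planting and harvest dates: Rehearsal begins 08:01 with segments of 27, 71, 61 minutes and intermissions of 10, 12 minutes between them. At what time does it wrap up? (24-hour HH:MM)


Start: 08:01 = 481 min from midnight
  after task 1 (27 min): 08:28
  after break (10 min): 08:38
  after task 2 (71 min): 09:49
  after break (12 min): 10:01
  after task 3 (61 min): 11:02
Total elapsed: 181 minutes
End time: 11:02

11:02


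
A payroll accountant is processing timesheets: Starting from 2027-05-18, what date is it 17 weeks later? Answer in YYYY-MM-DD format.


Start: 2027-05-18
Weeks to add: 17
Convert to days: 17 x 7 = 119 days
Add 119 days to 2027-05-18
Result: 2027-09-14

2027-09-14


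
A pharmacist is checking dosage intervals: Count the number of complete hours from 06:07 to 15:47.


Start: 06:07
End: 15:47
Hour difference: 15 - 6 = 9 hours
Minute difference: 47 - 7 = 40 minutes
Total minutes: 580
Complete hours: 580 / 60 = 9 (remainder 40)

9


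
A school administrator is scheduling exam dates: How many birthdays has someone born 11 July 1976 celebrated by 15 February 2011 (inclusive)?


Birth: 1976-07-11
Reference: 2011-02-15
Year difference: 2011 - 1976 = 35
Has birthday (07-11) occurred by 02-15? No
Birthday not yet reached this year -> subtract 1
Age in full years: 34

34


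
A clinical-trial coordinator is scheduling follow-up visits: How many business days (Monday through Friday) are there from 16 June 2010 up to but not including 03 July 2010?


Start: 2010-06-16 (Wednesday)
End (exclusive): 2010-07-03 (Saturday)
Total calendar days: 17
Full weeks: 17 // 7 = 2 -> 10 weekdays
Remaining 3 days starting on Wednesday:
  Wed(w), Thu(w), Fri(w) -> 3 weekdays
Total business days: 10 + 3 = 13

13


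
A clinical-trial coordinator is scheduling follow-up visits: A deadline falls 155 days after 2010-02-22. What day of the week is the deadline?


Start: 2010-02-22 (Monday)
Step 1 - find target date: add 155 days
  2010-02-22 + 155 days = 2010-07-27
Step 2 - day of week:
  155 mod 7 = 1
  Monday + 1 days -> Tuesday
Result: Tuesday (2010-07-27)

Tuesday


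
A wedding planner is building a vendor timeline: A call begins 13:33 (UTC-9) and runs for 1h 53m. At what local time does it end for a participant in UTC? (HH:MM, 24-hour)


Start: 13:33 in UTC-9
Step 1 - add duration:
  minutes: 33 + 53 = 86 (carry 1h)
  hours: 13 + 1 + 1 = 15
  end in UTC-9: 15:26
Step 2 - convert UTC-9 -> UTC:
  offset difference: 0 - (-9) = 9 hours
  15 + (9) = 24 -> mod 24 = 0
Result: 00:26 in UTC

00:26


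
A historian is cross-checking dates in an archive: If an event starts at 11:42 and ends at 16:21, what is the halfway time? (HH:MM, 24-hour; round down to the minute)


Start time: 11:42 = 702 minutes from midnight
End time: 16:21 = 981 minutes from midnight
Sum: 702 + 981 = 1683
Midpoint: 1683 / 2 = 841 minutes
Convert: 841 / 60 = 14 hours, 1 minutes
Result: 14:01

14:01


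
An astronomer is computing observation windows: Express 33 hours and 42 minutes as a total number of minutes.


Hours: 33
Extra minutes: 42
Minutes per hour: 60
Hours to minutes: 33 x 60 = 1980
Total: 1980 + 42 = 2022

2022


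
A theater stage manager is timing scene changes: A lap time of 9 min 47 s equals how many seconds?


Minutes: 9
Seconds: 47
Convert minutes to seconds: 9 x 60 = 540
Add remaining seconds: 540 + 47 = 587

587


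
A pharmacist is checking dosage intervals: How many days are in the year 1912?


Year: 1912
Check leap year rules:
Divisible by 4? Yes
Divisible by 100? No
1912 is a leap year
Days: 366

366


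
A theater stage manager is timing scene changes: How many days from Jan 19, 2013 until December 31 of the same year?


Start: January 19, 2013
End: December 31, 2013
Days left in January: 12
February: 28
March: 31
April: 30
May: 31
... plus remaining months
Sum of remaining months: 334
Total: 12 + 334 = 346

346


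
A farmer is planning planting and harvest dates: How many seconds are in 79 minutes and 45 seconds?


Minutes: 79
Extra seconds: 45
Seconds per minute: 60
Minutes to seconds: 79 x 60 = 4740
Total: 4740 + 45 = 4785

4785


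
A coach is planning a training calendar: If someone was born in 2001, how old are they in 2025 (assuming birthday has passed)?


Birth year: 2001
Current year: 2025
Age = current year - birth year
Age = 2025 - 2001 = 24

24


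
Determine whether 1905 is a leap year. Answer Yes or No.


Year: 1905
Divisible by 4? 1905 / 4 = 476.25 -> No
Not divisible by 4, so NOT a leap year

No


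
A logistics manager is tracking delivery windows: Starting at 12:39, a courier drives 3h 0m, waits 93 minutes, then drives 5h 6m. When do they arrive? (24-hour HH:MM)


Depart: 12:39
Leg 1: +180 min -> 15:39
Layover: +93 min -> 17:12
Leg 2: +306 min -> 22:18
Total travel: 579 minutes = 9h 39m
Arrival: 22:18

22:18


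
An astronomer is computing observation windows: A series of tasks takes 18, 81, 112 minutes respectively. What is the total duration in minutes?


Durations: 18, 81, 112
Running sum: 18
+ 81 = 99
+ 112 = 211
Total duration: 211 minutes
That is 3 hours and 31 minutes

211


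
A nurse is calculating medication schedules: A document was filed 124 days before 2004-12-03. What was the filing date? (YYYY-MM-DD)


Start: 2004-12-03
Subtracting 124 days
Days already passed in December: 3
After going back through December: 121 more days to subtract
November 2004: 30 days, 91 remaining
October 2004: 31 days, 60 remaining
September 2004: 30 days, 30 remaining
August 2004 has 31 days, need 30
Result: 2004-08-01

2004-08-01


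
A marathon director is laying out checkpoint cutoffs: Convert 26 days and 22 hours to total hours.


Days: 26
Extra hours: 22
Hours per day: 24
Days to hours: 26 x 24 = 624
Total: 624 + 22 = 646

646


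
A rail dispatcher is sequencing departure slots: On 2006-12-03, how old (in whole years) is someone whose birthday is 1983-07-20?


Birth: 1983-07-20
Reference: 2006-12-03
Year difference: 2006 - 1983 = 23
Has birthday (07-20) occurred by 12-03? Yes
Age in full years: 23

23


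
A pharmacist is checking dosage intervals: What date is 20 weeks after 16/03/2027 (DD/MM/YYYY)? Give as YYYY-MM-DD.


Start: 2027-03-16
Weeks to add: 20
Convert to days: 20 x 7 = 140 days
Add 140 days to 2027-03-16
Result: 2027-08-03

2027-08-03


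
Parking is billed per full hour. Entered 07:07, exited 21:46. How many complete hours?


Start: 07:07
End: 21:46
Hour difference: 21 - 7 = 14 hours
Minute difference: 46 - 7 = 39 minutes
Total minutes: 879
Complete hours: 879 / 60 = 14 (remainder 39)

14


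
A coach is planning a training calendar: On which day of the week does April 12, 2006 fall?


Date: 2006-04-12
January 1, 2006 is a Sunday
Day of year: 102
Offset from Jan 1: 101 days
101 mod 7 = 3
Result: Wednesday

Wednesday


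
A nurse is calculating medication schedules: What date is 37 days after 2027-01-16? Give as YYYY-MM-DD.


Start: 2027-01-16
Adding 37 days
Days remaining in January: 15
After January: 22 days still to add
February 2027 has 28 days, need 22
Result: 2027-02-22

2027-02-22


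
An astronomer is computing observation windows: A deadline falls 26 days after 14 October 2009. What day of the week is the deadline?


Start: 2009-10-14 (Wednesday)
Step 1 - find target date: add 26 days
  2009-10-14 + 26 days = 2009-11-09
Step 2 - day of week:
  26 mod 7 = 5
  Wednesday + 5 days -> Monday
Result: Monday (2009-11-09)

Monday


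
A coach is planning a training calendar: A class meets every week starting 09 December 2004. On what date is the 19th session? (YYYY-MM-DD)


First occurrence: 2004-12-09 (occurrence 1)
Each occurrence is 7 days after the previous.
Occurrence 19 is 18 weeks after the first.
18 weeks = 126 days
2004-12-09 + 126 days = 2005-04-14

2005-04-14


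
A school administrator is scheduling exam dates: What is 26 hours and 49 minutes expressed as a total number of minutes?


Hours: 26
Minutes: 49
Convert hours to minutes: 26 x 60 = 1560
Add remaining minutes: 1560 + 49 = 1609

1609


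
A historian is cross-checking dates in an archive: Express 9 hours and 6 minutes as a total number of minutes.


Hours: 9
Extra minutes: 6
Minutes per hour: 60
Hours to minutes: 9 x 60 = 540
Total: 540 + 6 = 546

546


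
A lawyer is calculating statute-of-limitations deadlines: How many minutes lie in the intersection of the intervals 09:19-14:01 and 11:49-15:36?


Interval A: [559, 841] minutes from midnight
Interval B: [709, 936] minutes from midnight
Overlap start = max(559, 709) = 709
Overlap end = min(841, 936) = 841
Overlap = 841 - 709 = 132 minutes

132


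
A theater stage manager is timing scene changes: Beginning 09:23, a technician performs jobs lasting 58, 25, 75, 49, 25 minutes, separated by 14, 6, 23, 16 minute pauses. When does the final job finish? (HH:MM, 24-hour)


Start: 09:23 = 563 min from midnight
  after task 1 (58 min): 10:21
  after break (14 min): 10:35
  after task 2 (25 min): 11:00
  after break (6 min): 11:06
  after task 3 (75 min): 12:21
  after break (23 min): 12:44
  after task 4 (49 min): 13:33
  after break (16 min): 13:49
  after task 5 (25 min): 14:14
Total elapsed: 291 minutes
End time: 14:14

14:14


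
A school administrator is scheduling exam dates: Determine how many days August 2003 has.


Month: August
Year: 2003
August is a 31-day month
Total: 31 days

31


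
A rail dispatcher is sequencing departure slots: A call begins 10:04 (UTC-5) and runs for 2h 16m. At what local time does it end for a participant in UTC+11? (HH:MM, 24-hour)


Start: 10:04 in UTC-5
Step 1 - add duration:
  minutes: 4 + 16 = 20
  hours: 10 + 2 + 0 = 12
  end in UTC-5: 12:20
Step 2 - convert UTC-5 -> UTC+11:
  offset difference: 11 - (-5) = 16 hours
  12 + (16) = 28 -> mod 24 = 4
Result: 04:20 in UTC+11

04:20


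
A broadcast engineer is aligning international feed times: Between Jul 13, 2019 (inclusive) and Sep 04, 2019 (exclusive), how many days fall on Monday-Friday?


Start: 2019-07-13 (Saturday)
End (exclusive): 2019-09-04 (Wednesday)
Total calendar days: 53
Full weeks: 53 // 7 = 7 -> 35 weekdays
Remaining 4 days starting on Saturday:
  Sat(-), Sun(-), Mon(w), Tue(w) -> 2 weekdays
Total business days: 35 + 2 = 37

37


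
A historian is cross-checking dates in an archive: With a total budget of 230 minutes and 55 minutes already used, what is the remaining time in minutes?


Total budget: 230 minutes
Time used: 55 minutes
Remaining: 230 - 55 = 175 minutes
Percent used: 23.9%
Percent remaining: 76.1%

175


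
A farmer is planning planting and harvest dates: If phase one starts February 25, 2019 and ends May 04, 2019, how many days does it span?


Start date: 2019-02-25
End date: 2019-05-04
Feb 2019: +4 days
Mar 2019: +31 days
Apr 2019: +30 days
May 2019: +3 days
Total: 68 days

68


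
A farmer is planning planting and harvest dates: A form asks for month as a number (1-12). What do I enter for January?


Calendar month order:
1. January <--
2. February
January is month number 1

1


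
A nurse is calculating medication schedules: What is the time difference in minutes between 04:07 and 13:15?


Start time: 04:07 = 247 minutes from midnight
End time: 13:15 = 795 minutes from midnight
Difference: 795 - 247 = 548 minutes
That is 9 hours and 8 minutes

548


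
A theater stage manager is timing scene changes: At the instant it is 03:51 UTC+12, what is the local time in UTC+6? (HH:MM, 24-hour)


Local time: 03:51 at UTC+12 (offset 12h)
Target zone: UTC+6 (offset 6h)
Difference: 6 - (12) = -6 hours
Calculation: 3 + (-6) = -3
Wraparound: (-3) mod 24 = 21
Result: 21:51

21:51


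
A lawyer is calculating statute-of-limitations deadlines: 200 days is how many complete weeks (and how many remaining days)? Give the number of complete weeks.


Total days: 200
Days per week: 7
Division: 200 / 7 = 28 remainder 4
Complete weeks: 28
Remaining days: 4

28


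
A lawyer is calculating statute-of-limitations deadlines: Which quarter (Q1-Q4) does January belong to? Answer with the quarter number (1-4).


Month: January (month 1)
Q1: January-March (months 1-3)
Q2: April-June (months 4-6)
Q3: July-September (months 7-9)
Q4: October-December (months 10-12)
Month 1 falls in Q1

1


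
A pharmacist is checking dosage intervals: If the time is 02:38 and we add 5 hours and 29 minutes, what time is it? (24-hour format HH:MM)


Start time: 02:38
Adding: 5 hours 29 minutes
Minutes: 38 + 29 = 67
Minute overflow: 67 >= 60, so carry 1 hour, minutes = 7
Hours: 2 + 5 + 1 = 8
Result: 08:07

08:07


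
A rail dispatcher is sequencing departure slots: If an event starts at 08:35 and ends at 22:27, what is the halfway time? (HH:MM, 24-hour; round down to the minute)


Start time: 08:35 = 515 minutes from midnight
End time: 22:27 = 1347 minutes from midnight
Sum: 515 + 1347 = 1862
Midpoint: 1862 / 2 = 931 minutes
Convert: 931 / 60 = 15 hours, 31 minutes
Result: 15:31

15:31


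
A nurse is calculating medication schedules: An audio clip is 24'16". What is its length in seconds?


Minutes: 24
Seconds: 16
Convert minutes to seconds: 24 x 60 = 1440
Add remaining seconds: 1440 + 16 = 1456

1456


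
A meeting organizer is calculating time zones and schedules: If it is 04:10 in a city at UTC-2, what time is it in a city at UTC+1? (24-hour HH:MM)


Local time: 04:10 at UTC-2 (offset -2h)
Target zone: UTC+1 (offset 1h)
Difference: 1 - (-2) = 3 hours
Calculation: 4 + (3) = 7
Result: 07:10

07:10


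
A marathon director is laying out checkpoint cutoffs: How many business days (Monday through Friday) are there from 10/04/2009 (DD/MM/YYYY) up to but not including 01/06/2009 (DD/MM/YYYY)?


Start: 2009-04-10 (Friday)
End (exclusive): 2009-06-01 (Monday)
Total calendar days: 52
Full weeks: 52 // 7 = 7 -> 35 weekdays
Remaining 3 days starting on Friday:
  Fri(w), Sat(-), Sun(-) -> 1 weekdays
Total business days: 35 + 1 = 36

36


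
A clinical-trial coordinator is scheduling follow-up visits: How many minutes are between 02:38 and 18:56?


Start time: 02:38 = 158 minutes from midnight
End time: 18:56 = 1136 minutes from midnight
Difference: 1136 - 158 = 978 minutes
That is 16 hours and 18 minutes

978


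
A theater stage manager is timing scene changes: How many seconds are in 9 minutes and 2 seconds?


Minutes: 9
Extra seconds: 2
Seconds per minute: 60
Minutes to seconds: 9 x 60 = 540
Total: 540 + 2 = 542

542


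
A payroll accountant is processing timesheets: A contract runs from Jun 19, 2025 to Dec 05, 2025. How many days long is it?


Start date: 2025-06-19
End date: 2025-12-05
Jun 2025: +12 days
Jul 2025: +31 days
Aug 2025: +31 days
... (4 more months)
Total: 169 days

169


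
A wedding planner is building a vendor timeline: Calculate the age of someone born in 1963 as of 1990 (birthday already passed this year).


Birth year: 1963
Current year: 1990
Age = current year - birth year
Age = 1990 - 1963 = 27

27
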